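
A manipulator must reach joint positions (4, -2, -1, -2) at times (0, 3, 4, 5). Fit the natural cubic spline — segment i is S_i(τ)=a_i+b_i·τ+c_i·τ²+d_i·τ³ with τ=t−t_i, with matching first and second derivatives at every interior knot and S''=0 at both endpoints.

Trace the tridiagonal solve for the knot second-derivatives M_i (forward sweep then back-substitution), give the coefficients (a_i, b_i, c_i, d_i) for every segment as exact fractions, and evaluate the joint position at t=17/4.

  seg 0: a=4 b=-104/31 c=0 d=14/93
  seg 1: a=-2 b=22/31 c=42/31 d=-33/31
  seg 2: a=-1 b=7/31 c=-57/31 d=19/31
S(17/4) = -2081/1984

Δ: Δ0=-2, Δ1=1, Δ2=-1
row 1: diag=8, rhs=18; c'=1/8, d'=9/4
row 2: denom=4−1·1/8=31/8; d'=(-12−1·9/4)/(31/8)=-114/31
back: M2=-114/31
back: M1=9/4−1/8·-114/31=84/31
M: M0=0, M1=84/31, M2=-114/31, M3=0
seg 0: a=4, c=M0/2=0, d=(M1−M0)/(6·3)=14/93, b=Δ0−h0·(2M0+M1)/6=-104/31
seg 1: a=-2, c=M1/2=42/31, d=(M2−M1)/(6·1)=-33/31, b=Δ1−h1·(2M1+M2)/6=22/31
seg 2: a=-1, c=M2/2=-57/31, d=(M3−M2)/(6·1)=19/31, b=Δ2−h2·(2M2+M3)/6=7/31
t_q=17/4 → seg 2, τ=1/4; S=-1+7/31·τ+-57/31·τ²+19/31·τ³=-2081/1984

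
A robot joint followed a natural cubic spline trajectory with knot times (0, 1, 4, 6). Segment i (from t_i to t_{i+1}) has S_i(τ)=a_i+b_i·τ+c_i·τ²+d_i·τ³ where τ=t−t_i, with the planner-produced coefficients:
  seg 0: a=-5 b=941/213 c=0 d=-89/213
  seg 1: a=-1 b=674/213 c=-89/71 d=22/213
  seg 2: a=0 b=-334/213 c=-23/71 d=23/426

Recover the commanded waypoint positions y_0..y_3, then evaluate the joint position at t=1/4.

y_0 = S_0(0) = a_0 = -5
y_1 = S_1(0) = a_1 = -1
y_2 = S_2(0) = a_2 = 0
y_3 = S_2(2) = -4
t_q=1/4 is in segment 0 (τ=1/4); S_0(τ)=-17731/4544

y_0=-5 y_1=-1 y_2=0 y_3=-4
S(1/4) = -17731/4544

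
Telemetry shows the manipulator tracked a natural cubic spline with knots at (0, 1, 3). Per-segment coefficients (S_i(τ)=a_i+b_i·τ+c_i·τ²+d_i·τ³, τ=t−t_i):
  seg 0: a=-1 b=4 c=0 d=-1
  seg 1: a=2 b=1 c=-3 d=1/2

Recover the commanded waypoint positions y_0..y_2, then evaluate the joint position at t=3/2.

y_0 = S_0(0) = a_0 = -1
y_1 = S_1(0) = a_1 = 2
y_2 = S_1(2) = -4
t_q=3/2 is in segment 1 (τ=1/2); S_1(τ)=29/16

y_0=-1 y_1=2 y_2=-4
S(3/2) = 29/16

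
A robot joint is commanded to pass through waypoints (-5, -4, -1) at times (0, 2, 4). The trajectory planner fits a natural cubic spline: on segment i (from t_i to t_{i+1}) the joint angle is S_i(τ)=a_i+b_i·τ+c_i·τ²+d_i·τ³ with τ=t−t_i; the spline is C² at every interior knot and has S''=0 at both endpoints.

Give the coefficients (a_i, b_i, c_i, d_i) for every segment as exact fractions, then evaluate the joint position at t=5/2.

Δ: Δ0=1/2, Δ1=3/2
row 1: diag=8, rhs=6; c'=1/4, d'=3/4
back: M1=3/4
M: M0=0, M1=3/4, M2=0
seg 0: a=-5, c=M0/2=0, d=(M1−M0)/(6·2)=1/16, b=Δ0−h0·(2M0+M1)/6=1/4
seg 1: a=-4, c=M1/2=3/8, d=(M2−M1)/(6·2)=-1/16, b=Δ1−h1·(2M1+M2)/6=1
t_q=5/2 → seg 1, τ=1/2; S=-4+1·τ+3/8·τ²+-1/16·τ³=-437/128

  seg 0: a=-5 b=1/4 c=0 d=1/16
  seg 1: a=-4 b=1 c=3/8 d=-1/16
S(5/2) = -437/128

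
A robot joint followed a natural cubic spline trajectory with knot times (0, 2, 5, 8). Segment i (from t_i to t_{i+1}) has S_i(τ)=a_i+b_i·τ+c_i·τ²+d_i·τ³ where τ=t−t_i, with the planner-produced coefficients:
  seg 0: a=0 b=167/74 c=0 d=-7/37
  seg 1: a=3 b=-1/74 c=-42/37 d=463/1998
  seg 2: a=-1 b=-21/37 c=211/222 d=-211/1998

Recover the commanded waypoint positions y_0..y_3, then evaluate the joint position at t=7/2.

y_0 = S_0(0) = a_0 = 0
y_1 = S_1(0) = a_1 = 3
y_2 = S_2(0) = a_2 = -1
y_3 = S_2(3) = 3
t_q=7/2 is in segment 1 (τ=3/2); S_1(τ)=715/592

y_0=0 y_1=3 y_2=-1 y_3=3
S(7/2) = 715/592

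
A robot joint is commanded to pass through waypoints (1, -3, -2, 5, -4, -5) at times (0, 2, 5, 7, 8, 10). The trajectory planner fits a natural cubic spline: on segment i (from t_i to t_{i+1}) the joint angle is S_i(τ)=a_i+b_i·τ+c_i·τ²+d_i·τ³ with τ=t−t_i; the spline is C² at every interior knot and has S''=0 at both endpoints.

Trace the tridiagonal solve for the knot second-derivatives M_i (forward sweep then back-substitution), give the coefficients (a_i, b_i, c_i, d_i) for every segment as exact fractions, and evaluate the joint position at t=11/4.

  seg 0: a=1 b=-907/465 c=0 d=-23/1860
  seg 1: a=-3 b=-976/465 c=-23/310 d=823/2790
  seg 2: a=-2 b=5041/930 c=80/31 d=-3293/1860
  seg 3: a=5 b=-5117/930 c=-2493/310 d=2113/465
  seg 4: a=-4 b=-7397/930 c=1733/310 d=-1733/1860
S(11/4) = -89111/19840

Δ: Δ0=-2, Δ1=1/3, Δ2=7/2, Δ3=-9, Δ4=-1/2
row 1: diag=10, rhs=14; c'=3/10, d'=7/5
row 2: denom=10−3·3/10=91/10; d'=(19−3·7/5)/(91/10)=148/91
row 3: denom=6−2·20/91=506/91; d'=(-75−2·148/91)/(506/91)=-7121/506
row 4: denom=6−1·91/506=2945/506; d'=(51−1·-7121/506)/(2945/506)=1733/155
back: M4=1733/155
back: M3=-7121/506−91/506·1733/155=-2493/155
back: M2=148/91−20/91·-2493/155=160/31
back: M1=7/5−3/10·160/31=-23/155
M: M0=0, M1=-23/155, M2=160/31, M3=-2493/155, M4=1733/155, M5=0
seg 0: a=1, c=M0/2=0, d=(M1−M0)/(6·2)=-23/1860, b=Δ0−h0·(2M0+M1)/6=-907/465
seg 1: a=-3, c=M1/2=-23/310, d=(M2−M1)/(6·3)=823/2790, b=Δ1−h1·(2M1+M2)/6=-976/465
seg 2: a=-2, c=M2/2=80/31, d=(M3−M2)/(6·2)=-3293/1860, b=Δ2−h2·(2M2+M3)/6=5041/930
seg 3: a=5, c=M3/2=-2493/310, d=(M4−M3)/(6·1)=2113/465, b=Δ3−h3·(2M3+M4)/6=-5117/930
seg 4: a=-4, c=M4/2=1733/310, d=(M5−M4)/(6·2)=-1733/1860, b=Δ4−h4·(2M4+M5)/6=-7397/930
t_q=11/4 → seg 1, τ=3/4; S=-3+-976/465·τ+-23/310·τ²+823/2790·τ³=-89111/19840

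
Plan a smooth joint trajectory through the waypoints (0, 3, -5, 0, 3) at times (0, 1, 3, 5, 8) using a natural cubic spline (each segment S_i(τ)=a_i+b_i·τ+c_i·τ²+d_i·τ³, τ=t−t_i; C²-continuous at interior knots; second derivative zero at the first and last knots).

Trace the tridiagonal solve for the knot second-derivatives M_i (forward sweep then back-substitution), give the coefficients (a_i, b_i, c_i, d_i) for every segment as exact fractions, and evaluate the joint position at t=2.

  seg 0: a=0 b=479/104 c=0 d=-167/104
  seg 1: a=3 b=-11/52 c=-501/104 d=19/13
  seg 2: a=-5 b=-101/52 c=411/104 d=-45/52
  seg 3: a=0 b=181/52 c=-129/104 d=43/312
S(2) = -59/104

Δ: Δ0=3, Δ1=-4, Δ2=5/2, Δ3=1
row 1: diag=6, rhs=-42; c'=1/3, d'=-7
row 2: denom=8−2·1/3=22/3; d'=(39−2·-7)/(22/3)=159/22
row 3: denom=10−2·3/11=104/11; d'=(-9−2·159/22)/(104/11)=-129/52
back: M3=-129/52
back: M2=159/22−3/11·-129/52=411/52
back: M1=-7−1/3·411/52=-501/52
M: M0=0, M1=-501/52, M2=411/52, M3=-129/52, M4=0
seg 0: a=0, c=M0/2=0, d=(M1−M0)/(6·1)=-167/104, b=Δ0−h0·(2M0+M1)/6=479/104
seg 1: a=3, c=M1/2=-501/104, d=(M2−M1)/(6·2)=19/13, b=Δ1−h1·(2M1+M2)/6=-11/52
seg 2: a=-5, c=M2/2=411/104, d=(M3−M2)/(6·2)=-45/52, b=Δ2−h2·(2M2+M3)/6=-101/52
seg 3: a=0, c=M3/2=-129/104, d=(M4−M3)/(6·3)=43/312, b=Δ3−h3·(2M3+M4)/6=181/52
t_q=2 → seg 1, τ=1; S=3+-11/52·τ+-501/104·τ²+19/13·τ³=-59/104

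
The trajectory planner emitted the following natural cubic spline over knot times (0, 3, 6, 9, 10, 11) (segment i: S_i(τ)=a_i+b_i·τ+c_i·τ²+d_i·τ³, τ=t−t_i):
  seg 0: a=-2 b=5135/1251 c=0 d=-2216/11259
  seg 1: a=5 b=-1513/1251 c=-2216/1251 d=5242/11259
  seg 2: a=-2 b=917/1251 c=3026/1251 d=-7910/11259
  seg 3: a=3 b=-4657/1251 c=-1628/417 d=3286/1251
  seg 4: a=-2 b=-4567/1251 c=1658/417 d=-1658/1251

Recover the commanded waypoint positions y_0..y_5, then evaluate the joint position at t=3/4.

y_0 = S_0(0) = a_0 = -2
y_1 = S_1(0) = a_1 = 5
y_2 = S_2(0) = a_2 = -2
y_3 = S_3(0) = a_3 = 3
y_4 = S_4(0) = a_4 = -2
y_5 = S_4(1) = -3
t_q=3/4 is in segment 0 (τ=3/4); S_0(τ)=1107/1112

y_0=-2 y_1=5 y_2=-2 y_3=3 y_4=-2 y_5=-3
S(3/4) = 1107/1112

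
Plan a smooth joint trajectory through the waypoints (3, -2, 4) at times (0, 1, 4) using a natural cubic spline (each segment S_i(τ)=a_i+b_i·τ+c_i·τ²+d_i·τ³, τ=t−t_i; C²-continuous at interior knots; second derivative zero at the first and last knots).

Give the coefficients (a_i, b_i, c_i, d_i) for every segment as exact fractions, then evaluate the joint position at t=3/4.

Δ: Δ0=-5, Δ1=2
row 1: diag=8, rhs=42; c'=3/8, d'=21/4
back: M1=21/4
M: M0=0, M1=21/4, M2=0
seg 0: a=3, c=M0/2=0, d=(M1−M0)/(6·1)=7/8, b=Δ0−h0·(2M0+M1)/6=-47/8
seg 1: a=-2, c=M1/2=21/8, d=(M2−M1)/(6·3)=-7/24, b=Δ1−h1·(2M1+M2)/6=-13/4
t_q=3/4 → seg 0, τ=3/4; S=3+-47/8·τ+0·τ²+7/8·τ³=-531/512

  seg 0: a=3 b=-47/8 c=0 d=7/8
  seg 1: a=-2 b=-13/4 c=21/8 d=-7/24
S(3/4) = -531/512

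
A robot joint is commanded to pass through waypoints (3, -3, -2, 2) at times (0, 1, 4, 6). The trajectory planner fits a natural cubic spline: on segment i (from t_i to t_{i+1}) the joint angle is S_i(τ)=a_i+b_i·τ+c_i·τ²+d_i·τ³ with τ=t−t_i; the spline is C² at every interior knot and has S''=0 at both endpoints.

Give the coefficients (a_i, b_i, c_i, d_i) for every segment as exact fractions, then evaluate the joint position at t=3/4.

Δ: Δ0=-6, Δ1=1/3, Δ2=2
row 1: diag=8, rhs=38; c'=3/8, d'=19/4
row 2: denom=10−3·3/8=71/8; d'=(10−3·19/4)/(71/8)=-34/71
back: M2=-34/71
back: M1=19/4−3/8·-34/71=350/71
M: M0=0, M1=350/71, M2=-34/71, M3=0
seg 0: a=3, c=M0/2=0, d=(M1−M0)/(6·1)=175/213, b=Δ0−h0·(2M0+M1)/6=-1453/213
seg 1: a=-3, c=M1/2=175/71, d=(M2−M1)/(6·3)=-64/213, b=Δ1−h1·(2M1+M2)/6=-928/213
seg 2: a=-2, c=M2/2=-17/71, d=(M3−M2)/(6·2)=17/426, b=Δ2−h2·(2M2+M3)/6=494/213
t_q=3/4 → seg 0, τ=3/4; S=3+-1453/213·τ+0·τ²+175/213·τ³=-8041/4544

  seg 0: a=3 b=-1453/213 c=0 d=175/213
  seg 1: a=-3 b=-928/213 c=175/71 d=-64/213
  seg 2: a=-2 b=494/213 c=-17/71 d=17/426
S(3/4) = -8041/4544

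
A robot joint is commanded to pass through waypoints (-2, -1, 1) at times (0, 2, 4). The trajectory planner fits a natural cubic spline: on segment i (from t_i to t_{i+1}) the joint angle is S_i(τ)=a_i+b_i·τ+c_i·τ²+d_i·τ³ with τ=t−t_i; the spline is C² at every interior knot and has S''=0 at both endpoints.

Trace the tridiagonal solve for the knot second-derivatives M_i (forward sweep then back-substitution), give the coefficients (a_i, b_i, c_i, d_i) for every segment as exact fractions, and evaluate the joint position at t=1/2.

Δ: Δ0=1/2, Δ1=1
row 1: diag=8, rhs=3; c'=1/4, d'=3/8
back: M1=3/8
M: M0=0, M1=3/8, M2=0
seg 0: a=-2, c=M0/2=0, d=(M1−M0)/(6·2)=1/32, b=Δ0−h0·(2M0+M1)/6=3/8
seg 1: a=-1, c=M1/2=3/16, d=(M2−M1)/(6·2)=-1/32, b=Δ1−h1·(2M1+M2)/6=3/4
t_q=1/2 → seg 0, τ=1/2; S=-2+3/8·τ+0·τ²+1/32·τ³=-463/256

  seg 0: a=-2 b=3/8 c=0 d=1/32
  seg 1: a=-1 b=3/4 c=3/16 d=-1/32
S(1/2) = -463/256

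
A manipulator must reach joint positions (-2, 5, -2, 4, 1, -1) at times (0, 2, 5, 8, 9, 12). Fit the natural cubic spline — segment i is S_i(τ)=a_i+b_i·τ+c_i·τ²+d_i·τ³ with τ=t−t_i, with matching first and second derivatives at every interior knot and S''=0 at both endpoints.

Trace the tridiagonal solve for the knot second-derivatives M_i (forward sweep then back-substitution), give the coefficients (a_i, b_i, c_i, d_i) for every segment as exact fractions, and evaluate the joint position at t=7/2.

  seg 0: a=-2 b=21557/4182 c=0 d=-865/2091
  seg 1: a=5 b=797/4182 c=-1730/697 d=20585/37638
  seg 2: a=-2 b=8/123 c=10205/4182 d=-22523/37638
  seg 3: a=4 b=-6067/4182 c=-2053/697 d=5839/4182
  seg 4: a=1 b=-6593/2091 c=1733/1394 d=-1733/12546
S(7/2) = 17253/11152

Δ: Δ0=7/2, Δ1=-7/3, Δ2=2, Δ3=-3, Δ4=-2/3
row 1: diag=10, rhs=-35; c'=3/10, d'=-7/2
row 2: denom=12−3·3/10=111/10; d'=(26−3·-7/2)/(111/10)=365/111
row 3: denom=8−3·10/37=266/37; d'=(-30−3·365/111)/(266/37)=-1475/266
row 4: denom=8−1·37/266=2091/266; d'=(14−1·-1475/266)/(2091/266)=1733/697
back: M4=1733/697
back: M3=-1475/266−37/266·1733/697=-4106/697
back: M2=365/111−10/37·-4106/697=10205/2091
back: M1=-7/2−3/10·10205/2091=-3460/697
M: M0=0, M1=-3460/697, M2=10205/2091, M3=-4106/697, M4=1733/697, M5=0
seg 0: a=-2, c=M0/2=0, d=(M1−M0)/(6·2)=-865/2091, b=Δ0−h0·(2M0+M1)/6=21557/4182
seg 1: a=5, c=M1/2=-1730/697, d=(M2−M1)/(6·3)=20585/37638, b=Δ1−h1·(2M1+M2)/6=797/4182
seg 2: a=-2, c=M2/2=10205/4182, d=(M3−M2)/(6·3)=-22523/37638, b=Δ2−h2·(2M2+M3)/6=8/123
seg 3: a=4, c=M3/2=-2053/697, d=(M4−M3)/(6·1)=5839/4182, b=Δ3−h3·(2M3+M4)/6=-6067/4182
seg 4: a=1, c=M4/2=1733/1394, d=(M5−M4)/(6·3)=-1733/12546, b=Δ4−h4·(2M4+M5)/6=-6593/2091
t_q=7/2 → seg 1, τ=3/2; S=5+797/4182·τ+-1730/697·τ²+20585/37638·τ³=17253/11152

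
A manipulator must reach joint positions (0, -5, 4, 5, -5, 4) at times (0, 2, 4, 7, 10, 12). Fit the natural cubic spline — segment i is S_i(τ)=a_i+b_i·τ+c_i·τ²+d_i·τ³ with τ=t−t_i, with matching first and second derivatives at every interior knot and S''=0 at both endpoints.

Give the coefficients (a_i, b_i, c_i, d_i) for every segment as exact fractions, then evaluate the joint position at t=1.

Δ: Δ0=-5/2, Δ1=9/2, Δ2=1/3, Δ3=-10/3, Δ4=9/2
row 1: diag=8, rhs=42; c'=1/4, d'=21/4
row 2: denom=10−2·1/4=19/2; d'=(-25−2·21/4)/(19/2)=-71/19
row 3: denom=12−3·6/19=210/19; d'=(-22−3·-71/19)/(210/19)=-41/42
row 4: denom=10−3·19/70=643/70; d'=(47−3·-41/42)/(643/70)=3495/643
back: M4=3495/643
back: M3=-41/42−19/70·3495/643=-4729/1929
back: M2=-71/19−6/19·-4729/1929=-1905/643
back: M1=21/4−1/4·-1905/643=3852/643
M: M0=0, M1=3852/643, M2=-1905/643, M3=-4729/1929, M4=3495/643, M5=0
seg 0: a=0, c=M0/2=0, d=(M1−M0)/(6·2)=321/643, b=Δ0−h0·(2M0+M1)/6=-5783/1286
seg 1: a=-5, c=M1/2=1926/643, d=(M2−M1)/(6·2)=-1919/2572, b=Δ1−h1·(2M1+M2)/6=1921/1286
seg 2: a=4, c=M2/2=-1905/1286, d=(M3−M2)/(6·3)=493/17361, b=Δ2−h2·(2M2+M3)/6=5815/1286
seg 3: a=5, c=M3/2=-4729/3858, d=(M4−M3)/(6·3)=7607/17361, b=Δ3−h3·(2M3+M4)/6=-4629/1286
seg 4: a=-5, c=M4/2=3495/1286, d=(M5−M4)/(6·2)=-1165/2572, b=Δ4−h4·(2M4+M5)/6=1127/1286
t_q=1 → seg 0, τ=1; S=0+-5783/1286·τ+0·τ²+321/643·τ³=-5141/1286

  seg 0: a=0 b=-5783/1286 c=0 d=321/643
  seg 1: a=-5 b=1921/1286 c=1926/643 d=-1919/2572
  seg 2: a=4 b=5815/1286 c=-1905/1286 d=493/17361
  seg 3: a=5 b=-4629/1286 c=-4729/3858 d=7607/17361
  seg 4: a=-5 b=1127/1286 c=3495/1286 d=-1165/2572
S(1) = -5141/1286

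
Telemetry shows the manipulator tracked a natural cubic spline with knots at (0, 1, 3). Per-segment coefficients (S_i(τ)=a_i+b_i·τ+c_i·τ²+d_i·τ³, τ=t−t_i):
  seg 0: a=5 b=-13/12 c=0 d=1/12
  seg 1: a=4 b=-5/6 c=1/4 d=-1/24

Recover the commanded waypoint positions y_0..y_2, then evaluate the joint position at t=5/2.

y_0=5 y_1=4 y_2=3
S(5/2) = 203/64

y_0 = S_0(0) = a_0 = 5
y_1 = S_1(0) = a_1 = 4
y_2 = S_1(2) = 3
t_q=5/2 is in segment 1 (τ=3/2); S_1(τ)=203/64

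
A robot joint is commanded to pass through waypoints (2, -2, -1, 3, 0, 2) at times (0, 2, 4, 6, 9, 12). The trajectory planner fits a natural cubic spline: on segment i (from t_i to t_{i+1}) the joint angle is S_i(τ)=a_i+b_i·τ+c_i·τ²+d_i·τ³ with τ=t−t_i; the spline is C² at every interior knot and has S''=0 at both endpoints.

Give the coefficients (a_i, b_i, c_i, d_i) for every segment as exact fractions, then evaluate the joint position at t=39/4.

  seg 0: a=2 b=-7879/3138 c=0 d=1603/12552
  seg 1: a=-2 b=-1535/1569 c=1603/2092 d=-85/6276
  seg 2: a=-1 b=3019/1569 c=1433/2092 d=-4061/12552
  seg 3: a=3 b=2453/3138 c=-657/523 d=6235/28242
  seg 4: a=0 b=-1247/1569 c=2293/3138 d=-2293/28242
S(39/4) = -14681/66944

Δ: Δ0=-2, Δ1=1/2, Δ2=2, Δ3=-1, Δ4=2/3
row 1: diag=8, rhs=15; c'=1/4, d'=15/8
row 2: denom=8−2·1/4=15/2; d'=(9−2·15/8)/(15/2)=7/10
row 3: denom=10−2·4/15=142/15; d'=(-18−2·7/10)/(142/15)=-291/142
row 4: denom=12−3·45/142=1569/142; d'=(10−3·-291/142)/(1569/142)=2293/1569
back: M4=2293/1569
back: M3=-291/142−45/142·2293/1569=-1314/523
back: M2=7/10−4/15·-1314/523=1433/1046
back: M1=15/8−1/4·1433/1046=1603/1046
M: M0=0, M1=1603/1046, M2=1433/1046, M3=-1314/523, M4=2293/1569, M5=0
seg 0: a=2, c=M0/2=0, d=(M1−M0)/(6·2)=1603/12552, b=Δ0−h0·(2M0+M1)/6=-7879/3138
seg 1: a=-2, c=M1/2=1603/2092, d=(M2−M1)/(6·2)=-85/6276, b=Δ1−h1·(2M1+M2)/6=-1535/1569
seg 2: a=-1, c=M2/2=1433/2092, d=(M3−M2)/(6·2)=-4061/12552, b=Δ2−h2·(2M2+M3)/6=3019/1569
seg 3: a=3, c=M3/2=-657/523, d=(M4−M3)/(6·3)=6235/28242, b=Δ3−h3·(2M3+M4)/6=2453/3138
seg 4: a=0, c=M4/2=2293/3138, d=(M5−M4)/(6·3)=-2293/28242, b=Δ4−h4·(2M4+M5)/6=-1247/1569
t_q=39/4 → seg 4, τ=3/4; S=0+-1247/1569·τ+2293/3138·τ²+-2293/28242·τ³=-14681/66944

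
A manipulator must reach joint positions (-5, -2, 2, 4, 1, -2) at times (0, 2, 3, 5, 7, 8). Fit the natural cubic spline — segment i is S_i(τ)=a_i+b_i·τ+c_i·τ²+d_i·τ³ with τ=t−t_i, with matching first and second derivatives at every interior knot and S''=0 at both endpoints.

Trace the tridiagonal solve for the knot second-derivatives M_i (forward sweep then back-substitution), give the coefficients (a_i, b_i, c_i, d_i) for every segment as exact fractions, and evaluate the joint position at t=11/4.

Δ: Δ0=3/2, Δ1=4, Δ2=1, Δ3=-3/2, Δ4=-3
row 1: diag=6, rhs=15; c'=1/6, d'=5/2
row 2: denom=6−1·1/6=35/6; d'=(-18−1·5/2)/(35/6)=-123/35
row 3: denom=8−2·12/35=256/35; d'=(-15−2·-123/35)/(256/35)=-279/256
row 4: denom=6−2·35/128=349/64; d'=(-9−2·-279/256)/(349/64)=-873/698
back: M4=-873/698
back: M3=-279/256−35/128·-873/698=-261/349
back: M2=-123/35−12/35·-261/349=-1137/349
back: M1=5/2−1/6·-1137/349=1062/349
M: M0=0, M1=1062/349, M2=-1137/349, M3=-261/349, M4=-873/698, M5=0
seg 0: a=-5, c=M0/2=0, d=(M1−M0)/(6·2)=177/698, b=Δ0−h0·(2M0+M1)/6=339/698
seg 1: a=-2, c=M1/2=531/349, d=(M2−M1)/(6·1)=-733/698, b=Δ1−h1·(2M1+M2)/6=2463/698
seg 2: a=2, c=M2/2=-1137/698, d=(M3−M2)/(6·2)=73/349, b=Δ2−h2·(2M2+M3)/6=1194/349
seg 3: a=4, c=M3/2=-261/698, d=(M4−M3)/(6·2)=-117/2792, b=Δ3−h3·(2M3+M4)/6=-204/349
seg 4: a=1, c=M4/2=-873/1396, d=(M5−M4)/(6·1)=291/1396, b=Δ4−h4·(2M4+M5)/6=-1803/698
t_q=11/4 → seg 1, τ=3/4; S=-2+2463/698·τ+531/349·τ²+-733/698·τ³=47321/44672

  seg 0: a=-5 b=339/698 c=0 d=177/698
  seg 1: a=-2 b=2463/698 c=531/349 d=-733/698
  seg 2: a=2 b=1194/349 c=-1137/698 d=73/349
  seg 3: a=4 b=-204/349 c=-261/698 d=-117/2792
  seg 4: a=1 b=-1803/698 c=-873/1396 d=291/1396
S(11/4) = 47321/44672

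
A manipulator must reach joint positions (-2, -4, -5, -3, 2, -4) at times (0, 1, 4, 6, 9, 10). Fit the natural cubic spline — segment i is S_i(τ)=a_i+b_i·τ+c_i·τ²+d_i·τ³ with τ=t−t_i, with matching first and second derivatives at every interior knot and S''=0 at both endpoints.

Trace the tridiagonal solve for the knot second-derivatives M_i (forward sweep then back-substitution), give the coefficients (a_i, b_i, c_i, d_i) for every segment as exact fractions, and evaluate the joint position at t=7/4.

  seg 0: a=-2 b=-10586/4785 c=0 d=1016/4785
  seg 1: a=-4 b=-7538/4785 c=1016/1595 d=-97/1305
  seg 2: a=-5 b=1147/4785 c=-51/1595 d=34/165
  seg 3: a=-3 b=12367/4785 c=1921/1595 d=-73/145
  seg 4: a=2 b=-18098/4785 c=-5306/1595 d=5306/4785
S(7/4) = -495553/102080

Δ: Δ0=-2, Δ1=-1/3, Δ2=1, Δ3=5/3, Δ4=-6
row 1: diag=8, rhs=10; c'=3/8, d'=5/4
row 2: denom=10−3·3/8=71/8; d'=(8−3·5/4)/(71/8)=34/71
row 3: denom=10−2·16/71=678/71; d'=(4−2·34/71)/(678/71)=36/113
row 4: denom=8−3·71/226=1595/226; d'=(-46−3·36/113)/(1595/226)=-10612/1595
back: M4=-10612/1595
back: M3=36/113−71/226·-10612/1595=3842/1595
back: M2=34/71−16/71·3842/1595=-102/1595
back: M1=5/4−3/8·-102/1595=2032/1595
M: M0=0, M1=2032/1595, M2=-102/1595, M3=3842/1595, M4=-10612/1595, M5=0
seg 0: a=-2, c=M0/2=0, d=(M1−M0)/(6·1)=1016/4785, b=Δ0−h0·(2M0+M1)/6=-10586/4785
seg 1: a=-4, c=M1/2=1016/1595, d=(M2−M1)/(6·3)=-97/1305, b=Δ1−h1·(2M1+M2)/6=-7538/4785
seg 2: a=-5, c=M2/2=-51/1595, d=(M3−M2)/(6·2)=34/165, b=Δ2−h2·(2M2+M3)/6=1147/4785
seg 3: a=-3, c=M3/2=1921/1595, d=(M4−M3)/(6·3)=-73/145, b=Δ3−h3·(2M3+M4)/6=12367/4785
seg 4: a=2, c=M4/2=-5306/1595, d=(M5−M4)/(6·1)=5306/4785, b=Δ4−h4·(2M4+M5)/6=-18098/4785
t_q=7/4 → seg 1, τ=3/4; S=-4+-7538/4785·τ+1016/1595·τ²+-97/1305·τ³=-495553/102080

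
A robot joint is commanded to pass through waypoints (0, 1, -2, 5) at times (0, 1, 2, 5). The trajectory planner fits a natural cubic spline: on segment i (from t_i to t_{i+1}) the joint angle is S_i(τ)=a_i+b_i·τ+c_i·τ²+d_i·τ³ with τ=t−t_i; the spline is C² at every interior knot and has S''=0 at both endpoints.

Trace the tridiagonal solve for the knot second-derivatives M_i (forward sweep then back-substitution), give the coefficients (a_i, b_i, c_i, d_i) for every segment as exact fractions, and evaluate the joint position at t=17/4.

Δ: Δ0=1, Δ1=-3, Δ2=7/3
row 1: diag=4, rhs=-24; c'=1/4, d'=-6
row 2: denom=8−1·1/4=31/4; d'=(32−1·-6)/(31/4)=152/31
back: M2=152/31
back: M1=-6−1/4·152/31=-224/31
M: M0=0, M1=-224/31, M2=152/31, M3=0
seg 0: a=0, c=M0/2=0, d=(M1−M0)/(6·1)=-112/93, b=Δ0−h0·(2M0+M1)/6=205/93
seg 1: a=1, c=M1/2=-112/31, d=(M2−M1)/(6·1)=188/93, b=Δ1−h1·(2M1+M2)/6=-131/93
seg 2: a=-2, c=M2/2=76/31, d=(M3−M2)/(6·3)=-76/279, b=Δ2−h2·(2M2+M3)/6=-239/93
t_q=17/4 → seg 2, τ=9/4; S=-2+-239/93·τ+76/31·τ²+-76/279·τ³=757/496

  seg 0: a=0 b=205/93 c=0 d=-112/93
  seg 1: a=1 b=-131/93 c=-112/31 d=188/93
  seg 2: a=-2 b=-239/93 c=76/31 d=-76/279
S(17/4) = 757/496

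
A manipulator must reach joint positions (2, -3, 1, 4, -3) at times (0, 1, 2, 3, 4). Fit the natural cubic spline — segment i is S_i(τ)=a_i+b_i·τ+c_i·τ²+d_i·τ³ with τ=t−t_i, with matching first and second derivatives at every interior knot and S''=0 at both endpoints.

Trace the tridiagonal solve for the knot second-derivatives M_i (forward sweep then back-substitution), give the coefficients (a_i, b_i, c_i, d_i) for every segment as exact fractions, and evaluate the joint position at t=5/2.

  seg 0: a=2 b=-409/56 c=0 d=129/56
  seg 1: a=-3 b=-11/28 c=387/56 d=-141/56
  seg 2: a=1 b=47/8 c=-9/14 d=-125/56
  seg 3: a=4 b=-59/28 c=-411/56 d=137/56
S(5/2) = 1567/448

Δ: Δ0=-5, Δ1=4, Δ2=3, Δ3=-7
row 1: diag=4, rhs=54; c'=1/4, d'=27/2
row 2: denom=4−1·1/4=15/4; d'=(-6−1·27/2)/(15/4)=-26/5
row 3: denom=4−1·4/15=56/15; d'=(-60−1·-26/5)/(56/15)=-411/28
back: M3=-411/28
back: M2=-26/5−4/15·-411/28=-9/7
back: M1=27/2−1/4·-9/7=387/28
M: M0=0, M1=387/28, M2=-9/7, M3=-411/28, M4=0
seg 0: a=2, c=M0/2=0, d=(M1−M0)/(6·1)=129/56, b=Δ0−h0·(2M0+M1)/6=-409/56
seg 1: a=-3, c=M1/2=387/56, d=(M2−M1)/(6·1)=-141/56, b=Δ1−h1·(2M1+M2)/6=-11/28
seg 2: a=1, c=M2/2=-9/14, d=(M3−M2)/(6·1)=-125/56, b=Δ2−h2·(2M2+M3)/6=47/8
seg 3: a=4, c=M3/2=-411/56, d=(M4−M3)/(6·1)=137/56, b=Δ3−h3·(2M3+M4)/6=-59/28
t_q=5/2 → seg 2, τ=1/2; S=1+47/8·τ+-9/14·τ²+-125/56·τ³=1567/448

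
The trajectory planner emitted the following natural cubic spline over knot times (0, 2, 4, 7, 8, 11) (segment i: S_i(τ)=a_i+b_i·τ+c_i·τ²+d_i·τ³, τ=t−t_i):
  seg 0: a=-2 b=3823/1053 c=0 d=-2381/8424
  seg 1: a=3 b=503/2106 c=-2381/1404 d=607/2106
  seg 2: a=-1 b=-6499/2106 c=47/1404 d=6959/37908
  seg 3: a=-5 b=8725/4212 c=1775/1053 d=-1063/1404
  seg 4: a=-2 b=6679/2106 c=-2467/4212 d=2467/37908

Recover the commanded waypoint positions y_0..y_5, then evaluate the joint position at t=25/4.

y_0 = S_0(0) = a_0 = -2
y_1 = S_1(0) = a_1 = 3
y_2 = S_2(0) = a_2 = -1
y_3 = S_3(0) = a_3 = -5
y_4 = S_4(0) = a_4 = -2
y_5 = S_4(3) = 4
t_q=25/4 is in segment 2 (τ=9/4); S_2(τ)=-170213/29952

y_0=-2 y_1=3 y_2=-1 y_3=-5 y_4=-2 y_5=4
S(25/4) = -170213/29952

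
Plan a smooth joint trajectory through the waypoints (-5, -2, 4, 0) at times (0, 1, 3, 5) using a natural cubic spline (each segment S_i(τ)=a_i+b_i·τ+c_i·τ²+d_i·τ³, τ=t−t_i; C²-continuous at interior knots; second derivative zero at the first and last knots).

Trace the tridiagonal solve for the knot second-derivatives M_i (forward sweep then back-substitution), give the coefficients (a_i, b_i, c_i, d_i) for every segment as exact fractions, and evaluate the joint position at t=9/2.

  seg 0: a=-5 b=61/22 c=0 d=5/22
  seg 1: a=-2 b=38/11 c=15/22 d=-5/11
  seg 2: a=4 b=8/11 c=-45/22 d=15/44
S(9/2) = 577/352

Δ: Δ0=3, Δ1=3, Δ2=-2
row 1: diag=6, rhs=0; c'=1/3, d'=0
row 2: denom=8−2·1/3=22/3; d'=(-30−2·0)/(22/3)=-45/11
back: M2=-45/11
back: M1=0−1/3·-45/11=15/11
M: M0=0, M1=15/11, M2=-45/11, M3=0
seg 0: a=-5, c=M0/2=0, d=(M1−M0)/(6·1)=5/22, b=Δ0−h0·(2M0+M1)/6=61/22
seg 1: a=-2, c=M1/2=15/22, d=(M2−M1)/(6·2)=-5/11, b=Δ1−h1·(2M1+M2)/6=38/11
seg 2: a=4, c=M2/2=-45/22, d=(M3−M2)/(6·2)=15/44, b=Δ2−h2·(2M2+M3)/6=8/11
t_q=9/2 → seg 2, τ=3/2; S=4+8/11·τ+-45/22·τ²+15/44·τ³=577/352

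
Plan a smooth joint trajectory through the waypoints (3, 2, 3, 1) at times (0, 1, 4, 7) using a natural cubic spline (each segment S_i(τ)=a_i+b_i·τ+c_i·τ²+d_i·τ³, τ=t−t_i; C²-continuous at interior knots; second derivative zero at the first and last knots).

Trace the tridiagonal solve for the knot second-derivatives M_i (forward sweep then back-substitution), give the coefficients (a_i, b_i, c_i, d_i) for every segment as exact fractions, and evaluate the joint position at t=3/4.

  seg 0: a=3 b=-106/87 c=0 d=19/87
  seg 1: a=2 b=-49/87 c=19/29 d=-31/261
  seg 2: a=3 b=14/87 c=-12/29 d=4/87
S(3/4) = 4043/1856

Δ: Δ0=-1, Δ1=1/3, Δ2=-2/3
row 1: diag=8, rhs=8; c'=3/8, d'=1
row 2: denom=12−3·3/8=87/8; d'=(-6−3·1)/(87/8)=-24/29
back: M2=-24/29
back: M1=1−3/8·-24/29=38/29
M: M0=0, M1=38/29, M2=-24/29, M3=0
seg 0: a=3, c=M0/2=0, d=(M1−M0)/(6·1)=19/87, b=Δ0−h0·(2M0+M1)/6=-106/87
seg 1: a=2, c=M1/2=19/29, d=(M2−M1)/(6·3)=-31/261, b=Δ1−h1·(2M1+M2)/6=-49/87
seg 2: a=3, c=M2/2=-12/29, d=(M3−M2)/(6·3)=4/87, b=Δ2−h2·(2M2+M3)/6=14/87
t_q=3/4 → seg 0, τ=3/4; S=3+-106/87·τ+0·τ²+19/87·τ³=4043/1856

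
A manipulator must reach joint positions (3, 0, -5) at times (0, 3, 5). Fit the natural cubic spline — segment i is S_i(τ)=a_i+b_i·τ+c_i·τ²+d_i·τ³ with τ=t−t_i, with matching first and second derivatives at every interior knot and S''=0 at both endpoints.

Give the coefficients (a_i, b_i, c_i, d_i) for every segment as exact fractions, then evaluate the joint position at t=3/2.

Δ: Δ0=-1, Δ1=-5/2
row 1: diag=10, rhs=-9; c'=1/5, d'=-9/10
back: M1=-9/10
M: M0=0, M1=-9/10, M2=0
seg 0: a=3, c=M0/2=0, d=(M1−M0)/(6·3)=-1/20, b=Δ0−h0·(2M0+M1)/6=-11/20
seg 1: a=0, c=M1/2=-9/20, d=(M2−M1)/(6·2)=3/40, b=Δ1−h1·(2M1+M2)/6=-19/10
t_q=3/2 → seg 0, τ=3/2; S=3+-11/20·τ+0·τ²+-1/20·τ³=321/160

  seg 0: a=3 b=-11/20 c=0 d=-1/20
  seg 1: a=0 b=-19/10 c=-9/20 d=3/40
S(3/2) = 321/160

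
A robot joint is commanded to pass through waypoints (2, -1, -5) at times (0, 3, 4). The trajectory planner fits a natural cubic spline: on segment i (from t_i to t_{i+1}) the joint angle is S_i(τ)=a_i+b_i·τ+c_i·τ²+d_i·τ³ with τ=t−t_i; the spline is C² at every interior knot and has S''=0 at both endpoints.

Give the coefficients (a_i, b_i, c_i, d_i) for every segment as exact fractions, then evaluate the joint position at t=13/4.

Δ: Δ0=-1, Δ1=-4
row 1: diag=8, rhs=-18; c'=1/8, d'=-9/4
back: M1=-9/4
M: M0=0, M1=-9/4, M2=0
seg 0: a=2, c=M0/2=0, d=(M1−M0)/(6·3)=-1/8, b=Δ0−h0·(2M0+M1)/6=1/8
seg 1: a=-1, c=M1/2=-9/8, d=(M2−M1)/(6·1)=3/8, b=Δ1−h1·(2M1+M2)/6=-13/4
t_q=13/4 → seg 1, τ=1/4; S=-1+-13/4·τ+-9/8·τ²+3/8·τ³=-961/512

  seg 0: a=2 b=1/8 c=0 d=-1/8
  seg 1: a=-1 b=-13/4 c=-9/8 d=3/8
S(13/4) = -961/512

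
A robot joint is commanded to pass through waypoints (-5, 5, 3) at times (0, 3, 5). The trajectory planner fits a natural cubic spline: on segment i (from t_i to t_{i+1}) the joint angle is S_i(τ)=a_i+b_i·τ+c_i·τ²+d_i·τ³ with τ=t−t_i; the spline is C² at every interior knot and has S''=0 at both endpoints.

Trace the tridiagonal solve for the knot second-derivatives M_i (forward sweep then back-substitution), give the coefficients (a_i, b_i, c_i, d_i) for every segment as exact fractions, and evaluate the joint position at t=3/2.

Δ: Δ0=10/3, Δ1=-1
row 1: diag=10, rhs=-26; c'=1/5, d'=-13/5
back: M1=-13/5
M: M0=0, M1=-13/5, M2=0
seg 0: a=-5, c=M0/2=0, d=(M1−M0)/(6·3)=-13/90, b=Δ0−h0·(2M0+M1)/6=139/30
seg 1: a=5, c=M1/2=-13/10, d=(M2−M1)/(6·2)=13/60, b=Δ1−h1·(2M1+M2)/6=11/15
t_q=3/2 → seg 0, τ=3/2; S=-5+139/30·τ+0·τ²+-13/90·τ³=117/80

  seg 0: a=-5 b=139/30 c=0 d=-13/90
  seg 1: a=5 b=11/15 c=-13/10 d=13/60
S(3/2) = 117/80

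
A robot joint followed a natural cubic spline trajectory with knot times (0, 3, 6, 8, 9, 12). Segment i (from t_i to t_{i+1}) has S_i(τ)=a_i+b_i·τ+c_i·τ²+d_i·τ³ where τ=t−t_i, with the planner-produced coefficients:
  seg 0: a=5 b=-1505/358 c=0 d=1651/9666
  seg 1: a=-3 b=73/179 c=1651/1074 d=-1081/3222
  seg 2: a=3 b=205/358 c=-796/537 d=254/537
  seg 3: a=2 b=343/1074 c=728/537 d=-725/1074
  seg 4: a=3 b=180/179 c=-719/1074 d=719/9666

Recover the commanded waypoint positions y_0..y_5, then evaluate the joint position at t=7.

y_0 = S_0(0) = a_0 = 5
y_1 = S_1(0) = a_1 = -3
y_2 = S_2(0) = a_2 = 3
y_3 = S_3(0) = a_3 = 2
y_4 = S_4(0) = a_4 = 3
y_5 = S_4(3) = 2
t_q=7 is in segment 2 (τ=1); S_2(τ)=2753/1074

y_0=5 y_1=-3 y_2=3 y_3=2 y_4=3 y_5=2
S(7) = 2753/1074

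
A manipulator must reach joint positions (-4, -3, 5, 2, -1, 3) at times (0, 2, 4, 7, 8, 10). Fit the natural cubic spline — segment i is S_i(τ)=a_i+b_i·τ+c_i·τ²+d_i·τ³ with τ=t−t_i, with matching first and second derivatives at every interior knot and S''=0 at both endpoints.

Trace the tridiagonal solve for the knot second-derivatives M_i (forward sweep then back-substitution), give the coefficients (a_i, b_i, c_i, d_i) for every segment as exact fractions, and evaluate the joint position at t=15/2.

  seg 0: a=-4 b=-1039/1570 c=0 d=228/785
  seg 1: a=-3 b=4433/1570 c=1368/785 d=-725/1256
  seg 2: a=5 b=2251/785 c=-5403/3140 d=271/1884
  seg 3: a=2 b=-11219/3140 c=-669/1570 d=3137/3140
  seg 4: a=-1 b=-1121/785 c=8073/3140 d=-2691/6280
S(15/2) = 1165/5024

Δ: Δ0=1/2, Δ1=4, Δ2=-1, Δ3=-3, Δ4=2
row 1: diag=8, rhs=21; c'=1/4, d'=21/8
row 2: denom=10−2·1/4=19/2; d'=(-30−2·21/8)/(19/2)=-141/38
row 3: denom=8−3·6/19=134/19; d'=(-12−3·-141/38)/(134/19)=-33/268
row 4: denom=6−1·19/134=785/134; d'=(30−1·-33/268)/(785/134)=8073/1570
back: M4=8073/1570
back: M3=-33/268−19/134·8073/1570=-669/785
back: M2=-141/38−6/19·-669/785=-5403/1570
back: M1=21/8−1/4·-5403/1570=2736/785
M: M0=0, M1=2736/785, M2=-5403/1570, M3=-669/785, M4=8073/1570, M5=0
seg 0: a=-4, c=M0/2=0, d=(M1−M0)/(6·2)=228/785, b=Δ0−h0·(2M0+M1)/6=-1039/1570
seg 1: a=-3, c=M1/2=1368/785, d=(M2−M1)/(6·2)=-725/1256, b=Δ1−h1·(2M1+M2)/6=4433/1570
seg 2: a=5, c=M2/2=-5403/3140, d=(M3−M2)/(6·3)=271/1884, b=Δ2−h2·(2M2+M3)/6=2251/785
seg 3: a=2, c=M3/2=-669/1570, d=(M4−M3)/(6·1)=3137/3140, b=Δ3−h3·(2M3+M4)/6=-11219/3140
seg 4: a=-1, c=M4/2=8073/3140, d=(M5−M4)/(6·2)=-2691/6280, b=Δ4−h4·(2M4+M5)/6=-1121/785
t_q=15/2 → seg 3, τ=1/2; S=2+-11219/3140·τ+-669/1570·τ²+3137/3140·τ³=1165/5024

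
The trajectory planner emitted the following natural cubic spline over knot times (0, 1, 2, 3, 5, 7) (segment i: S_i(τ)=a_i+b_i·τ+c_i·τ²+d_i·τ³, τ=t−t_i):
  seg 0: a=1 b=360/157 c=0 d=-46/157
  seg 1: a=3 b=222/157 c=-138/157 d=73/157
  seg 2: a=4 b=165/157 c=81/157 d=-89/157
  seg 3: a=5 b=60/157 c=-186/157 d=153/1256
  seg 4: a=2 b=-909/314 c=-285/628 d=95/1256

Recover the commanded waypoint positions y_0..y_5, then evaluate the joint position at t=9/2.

y_0=1 y_1=3 y_2=4 y_3=5 y_4=2 y_5=-5
S(9/2) = 33347/10048

y_0 = S_0(0) = a_0 = 1
y_1 = S_1(0) = a_1 = 3
y_2 = S_2(0) = a_2 = 4
y_3 = S_3(0) = a_3 = 5
y_4 = S_4(0) = a_4 = 2
y_5 = S_4(2) = -5
t_q=9/2 is in segment 3 (τ=3/2); S_3(τ)=33347/10048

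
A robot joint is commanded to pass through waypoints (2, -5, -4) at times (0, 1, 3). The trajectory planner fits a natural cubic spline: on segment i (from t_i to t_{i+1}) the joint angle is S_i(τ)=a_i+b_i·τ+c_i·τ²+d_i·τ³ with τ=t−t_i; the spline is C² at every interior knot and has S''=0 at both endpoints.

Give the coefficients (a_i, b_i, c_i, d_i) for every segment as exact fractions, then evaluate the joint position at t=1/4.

  seg 0: a=2 b=-33/4 c=0 d=5/4
  seg 1: a=-5 b=-9/2 c=15/4 d=-5/8
S(1/4) = -11/256

Δ: Δ0=-7, Δ1=1/2
row 1: diag=6, rhs=45; c'=1/3, d'=15/2
back: M1=15/2
M: M0=0, M1=15/2, M2=0
seg 0: a=2, c=M0/2=0, d=(M1−M0)/(6·1)=5/4, b=Δ0−h0·(2M0+M1)/6=-33/4
seg 1: a=-5, c=M1/2=15/4, d=(M2−M1)/(6·2)=-5/8, b=Δ1−h1·(2M1+M2)/6=-9/2
t_q=1/4 → seg 0, τ=1/4; S=2+-33/4·τ+0·τ²+5/4·τ³=-11/256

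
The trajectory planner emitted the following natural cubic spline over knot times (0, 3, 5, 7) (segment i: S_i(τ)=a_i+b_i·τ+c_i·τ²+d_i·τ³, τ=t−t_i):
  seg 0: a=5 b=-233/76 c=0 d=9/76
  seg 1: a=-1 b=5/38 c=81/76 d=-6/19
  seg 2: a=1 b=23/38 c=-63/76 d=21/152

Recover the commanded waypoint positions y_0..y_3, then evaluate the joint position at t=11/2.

y_0=5 y_1=-1 y_2=1 y_3=0
S(11/2) = 1353/1216

y_0 = S_0(0) = a_0 = 5
y_1 = S_1(0) = a_1 = -1
y_2 = S_2(0) = a_2 = 1
y_3 = S_2(2) = 0
t_q=11/2 is in segment 2 (τ=1/2); S_2(τ)=1353/1216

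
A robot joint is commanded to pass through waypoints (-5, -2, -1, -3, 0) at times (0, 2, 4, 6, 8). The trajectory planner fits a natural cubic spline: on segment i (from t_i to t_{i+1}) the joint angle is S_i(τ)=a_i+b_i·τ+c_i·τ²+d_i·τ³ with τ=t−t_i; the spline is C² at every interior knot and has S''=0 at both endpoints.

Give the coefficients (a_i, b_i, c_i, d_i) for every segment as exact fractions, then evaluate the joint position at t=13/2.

  seg 0: a=-5 b=181/112 c=0 d=-13/448
  seg 1: a=-2 b=71/56 c=-39/224 d=-47/448
  seg 2: a=-1 b=-11/16 c=-45/56 d=145/448
  seg 3: a=-3 b=-1/56 c=255/224 d=-85/448
S(13/2) = -1407/512

Δ: Δ0=3/2, Δ1=1/2, Δ2=-1, Δ3=3/2
row 1: diag=8, rhs=-6; c'=1/4, d'=-3/4
row 2: denom=8−2·1/4=15/2; d'=(-9−2·-3/4)/(15/2)=-1
row 3: denom=8−2·4/15=112/15; d'=(15−2·-1)/(112/15)=255/112
back: M3=255/112
back: M2=-1−4/15·255/112=-45/28
back: M1=-3/4−1/4·-45/28=-39/112
M: M0=0, M1=-39/112, M2=-45/28, M3=255/112, M4=0
seg 0: a=-5, c=M0/2=0, d=(M1−M0)/(6·2)=-13/448, b=Δ0−h0·(2M0+M1)/6=181/112
seg 1: a=-2, c=M1/2=-39/224, d=(M2−M1)/(6·2)=-47/448, b=Δ1−h1·(2M1+M2)/6=71/56
seg 2: a=-1, c=M2/2=-45/56, d=(M3−M2)/(6·2)=145/448, b=Δ2−h2·(2M2+M3)/6=-11/16
seg 3: a=-3, c=M3/2=255/224, d=(M4−M3)/(6·2)=-85/448, b=Δ3−h3·(2M3+M4)/6=-1/56
t_q=13/2 → seg 3, τ=1/2; S=-3+-1/56·τ+255/224·τ²+-85/448·τ³=-1407/512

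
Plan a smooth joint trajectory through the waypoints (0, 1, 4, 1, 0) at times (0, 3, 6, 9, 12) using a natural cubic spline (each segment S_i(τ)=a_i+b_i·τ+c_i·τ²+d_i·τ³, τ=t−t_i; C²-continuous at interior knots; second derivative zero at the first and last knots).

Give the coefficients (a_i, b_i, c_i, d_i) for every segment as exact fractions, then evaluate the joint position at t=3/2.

  seg 0: a=0 b=0 c=0 d=1/27
  seg 1: a=1 b=1 c=1/3 d=-1/9
  seg 2: a=4 b=0 c=-2/3 d=1/9
  seg 3: a=1 b=-1 c=1/3 d=-1/27
S(3/2) = 1/8

Δ: Δ0=1/3, Δ1=1, Δ2=-1, Δ3=-1/3
row 1: diag=12, rhs=4; c'=1/4, d'=1/3
row 2: denom=12−3·1/4=45/4; d'=(-12−3·1/3)/(45/4)=-52/45
row 3: denom=12−3·4/15=56/5; d'=(4−3·-52/45)/(56/5)=2/3
back: M3=2/3
back: M2=-52/45−4/15·2/3=-4/3
back: M1=1/3−1/4·-4/3=2/3
M: M0=0, M1=2/3, M2=-4/3, M3=2/3, M4=0
seg 0: a=0, c=M0/2=0, d=(M1−M0)/(6·3)=1/27, b=Δ0−h0·(2M0+M1)/6=0
seg 1: a=1, c=M1/2=1/3, d=(M2−M1)/(6·3)=-1/9, b=Δ1−h1·(2M1+M2)/6=1
seg 2: a=4, c=M2/2=-2/3, d=(M3−M2)/(6·3)=1/9, b=Δ2−h2·(2M2+M3)/6=0
seg 3: a=1, c=M3/2=1/3, d=(M4−M3)/(6·3)=-1/27, b=Δ3−h3·(2M3+M4)/6=-1
t_q=3/2 → seg 0, τ=3/2; S=0+0·τ+0·τ²+1/27·τ³=1/8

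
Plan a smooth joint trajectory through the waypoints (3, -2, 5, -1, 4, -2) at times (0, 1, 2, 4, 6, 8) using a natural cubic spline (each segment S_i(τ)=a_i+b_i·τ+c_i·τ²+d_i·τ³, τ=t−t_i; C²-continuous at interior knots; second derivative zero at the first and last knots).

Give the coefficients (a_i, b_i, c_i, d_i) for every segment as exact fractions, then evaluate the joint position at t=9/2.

  seg 0: a=3 b=-5453/626 c=0 d=2323/626
  seg 1: a=-2 b=758/313 c=6969/626 d=-4103/626
  seg 2: a=5 b=3145/626 c=-2670/313 d=5657/2504
  seg 3: a=-1 b=-622/313 c=6291/1252 d=-1741/1252
  seg 4: a=4 b=446/313 c=-4155/1252 d=1385/2504
S(9/2) = -9127/10016

Δ: Δ0=-5, Δ1=7, Δ2=-3, Δ3=5/2, Δ4=-3
row 1: diag=4, rhs=72; c'=1/4, d'=18
row 2: denom=6−1·1/4=23/4; d'=(-60−1·18)/(23/4)=-312/23
row 3: denom=8−2·8/23=168/23; d'=(33−2·-312/23)/(168/23)=461/56
row 4: denom=8−2·23/84=313/42; d'=(-33−2·461/56)/(313/42)=-4155/626
back: M4=-4155/626
back: M3=461/56−23/84·-4155/626=6291/626
back: M2=-312/23−8/23·6291/626=-5340/313
back: M1=18−1/4·-5340/313=6969/313
M: M0=0, M1=6969/313, M2=-5340/313, M3=6291/626, M4=-4155/626, M5=0
seg 0: a=3, c=M0/2=0, d=(M1−M0)/(6·1)=2323/626, b=Δ0−h0·(2M0+M1)/6=-5453/626
seg 1: a=-2, c=M1/2=6969/626, d=(M2−M1)/(6·1)=-4103/626, b=Δ1−h1·(2M1+M2)/6=758/313
seg 2: a=5, c=M2/2=-2670/313, d=(M3−M2)/(6·2)=5657/2504, b=Δ2−h2·(2M2+M3)/6=3145/626
seg 3: a=-1, c=M3/2=6291/1252, d=(M4−M3)/(6·2)=-1741/1252, b=Δ3−h3·(2M3+M4)/6=-622/313
seg 4: a=4, c=M4/2=-4155/1252, d=(M5−M4)/(6·2)=1385/2504, b=Δ4−h4·(2M4+M5)/6=446/313
t_q=9/2 → seg 3, τ=1/2; S=-1+-622/313·τ+6291/1252·τ²+-1741/1252·τ³=-9127/10016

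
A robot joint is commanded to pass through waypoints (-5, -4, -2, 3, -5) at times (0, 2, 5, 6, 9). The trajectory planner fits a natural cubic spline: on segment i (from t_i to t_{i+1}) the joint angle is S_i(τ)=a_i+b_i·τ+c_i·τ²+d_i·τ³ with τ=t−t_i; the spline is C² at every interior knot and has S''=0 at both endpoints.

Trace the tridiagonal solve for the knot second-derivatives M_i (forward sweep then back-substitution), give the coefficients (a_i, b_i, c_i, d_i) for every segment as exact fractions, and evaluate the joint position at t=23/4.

  seg 0: a=-5 b=256/279 c=0 d=-233/2232
  seg 1: a=-4 b=-187/558 c=-233/372 d=3215/10044
  seg 2: a=-2 b=5077/1116 c=629/279 d=-671/372
  seg 3: a=3 b=2035/558 c=-3523/1116 d=3523/10044
S(23/4) = 45691/23808

Δ: Δ0=1/2, Δ1=2/3, Δ2=5, Δ3=-8/3
row 1: diag=10, rhs=1; c'=3/10, d'=1/10
row 2: denom=8−3·3/10=71/10; d'=(26−3·1/10)/(71/10)=257/71
row 3: denom=8−1·10/71=558/71; d'=(-46−1·257/71)/(558/71)=-3523/558
back: M3=-3523/558
back: M2=257/71−10/71·-3523/558=1258/279
back: M1=1/10−3/10·1258/279=-233/186
M: M0=0, M1=-233/186, M2=1258/279, M3=-3523/558, M4=0
seg 0: a=-5, c=M0/2=0, d=(M1−M0)/(6·2)=-233/2232, b=Δ0−h0·(2M0+M1)/6=256/279
seg 1: a=-4, c=M1/2=-233/372, d=(M2−M1)/(6·3)=3215/10044, b=Δ1−h1·(2M1+M2)/6=-187/558
seg 2: a=-2, c=M2/2=629/279, d=(M3−M2)/(6·1)=-671/372, b=Δ2−h2·(2M2+M3)/6=5077/1116
seg 3: a=3, c=M3/2=-3523/1116, d=(M4−M3)/(6·3)=3523/10044, b=Δ3−h3·(2M3+M4)/6=2035/558
t_q=23/4 → seg 2, τ=3/4; S=-2+5077/1116·τ+629/279·τ²+-671/372·τ³=45691/23808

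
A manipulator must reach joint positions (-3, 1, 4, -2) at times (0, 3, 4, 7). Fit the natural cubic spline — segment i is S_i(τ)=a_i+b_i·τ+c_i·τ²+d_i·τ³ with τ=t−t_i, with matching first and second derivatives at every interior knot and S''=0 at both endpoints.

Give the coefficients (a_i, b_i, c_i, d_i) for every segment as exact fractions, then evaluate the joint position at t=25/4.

  seg 0: a=-3 b=29/63 c=0 d=55/567
  seg 1: a=1 b=194/63 c=55/63 d=-20/21
  seg 2: a=4 b=124/63 c=-125/63 d=125/567
S(25/4) = 401/448

Δ: Δ0=4/3, Δ1=3, Δ2=-2
row 1: diag=8, rhs=10; c'=1/8, d'=5/4
row 2: denom=8−1·1/8=63/8; d'=(-30−1·5/4)/(63/8)=-250/63
back: M2=-250/63
back: M1=5/4−1/8·-250/63=110/63
M: M0=0, M1=110/63, M2=-250/63, M3=0
seg 0: a=-3, c=M0/2=0, d=(M1−M0)/(6·3)=55/567, b=Δ0−h0·(2M0+M1)/6=29/63
seg 1: a=1, c=M1/2=55/63, d=(M2−M1)/(6·1)=-20/21, b=Δ1−h1·(2M1+M2)/6=194/63
seg 2: a=4, c=M2/2=-125/63, d=(M3−M2)/(6·3)=125/567, b=Δ2−h2·(2M2+M3)/6=124/63
t_q=25/4 → seg 2, τ=9/4; S=4+124/63·τ+-125/63·τ²+125/567·τ³=401/448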